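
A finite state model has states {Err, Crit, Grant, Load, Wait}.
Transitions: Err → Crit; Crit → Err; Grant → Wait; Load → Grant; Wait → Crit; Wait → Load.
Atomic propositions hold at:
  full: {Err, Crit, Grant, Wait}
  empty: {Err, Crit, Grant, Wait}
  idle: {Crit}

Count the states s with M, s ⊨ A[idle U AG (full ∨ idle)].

2

Sat(full ∨ idle) = {Err, Crit, Grant, Wait}
AG (full ∨ idle): greatest fixpoint, start Z0 = {Err, Crit, Grant, Wait}, keep only states in Sat with every successor in Z. Z1 = {Err, Crit, Grant}; Z2 = {Err, Crit}; fixed.
Sat(AG (full ∨ idle)) = {Err, Crit}
A[idle U AG (full ∨ idle)]: least fixpoint, start Z0 = Sat(AG (full ∨ idle)) = {Err, Crit}, add states in Sat(idle) with every successor in Z. Already a fixed point.
Sat(A[idle U AG (full ∨ idle)]) = {Err, Crit}
|Sat(A[idle U AG (full ∨ idle)])| = |{Err, Crit}| = 2.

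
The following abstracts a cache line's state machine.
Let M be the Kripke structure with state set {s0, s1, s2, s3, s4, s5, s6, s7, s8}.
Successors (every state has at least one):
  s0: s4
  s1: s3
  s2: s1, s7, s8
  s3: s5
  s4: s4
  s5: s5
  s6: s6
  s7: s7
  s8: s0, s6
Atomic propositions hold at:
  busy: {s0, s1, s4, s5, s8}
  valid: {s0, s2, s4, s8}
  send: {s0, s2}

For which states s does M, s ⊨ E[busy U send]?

{s0, s2, s8}

E[busy U send]: least fixpoint, start Z0 = Sat(send) = {s0, s2}, add states in Sat(busy) with some successor in Z. Z1 = {s0, s2, s8}; fixed.
Sat(E[busy U send]) = {s0, s2, s8}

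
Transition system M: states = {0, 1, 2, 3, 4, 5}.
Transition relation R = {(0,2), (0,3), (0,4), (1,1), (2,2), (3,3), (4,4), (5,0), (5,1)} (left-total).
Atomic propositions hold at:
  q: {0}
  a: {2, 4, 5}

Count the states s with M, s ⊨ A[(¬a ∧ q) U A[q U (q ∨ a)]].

Sat(¬a) = {0, 1, 3}
Sat(¬a ∧ q) = {0}
Sat(q ∨ a) = {0, 2, 4, 5}
A[q U (q ∨ a)]: least fixpoint, start Z0 = Sat((q ∨ a)) = {0, 2, 4, 5}, add states in Sat(q) with every successor in Z. Already a fixed point.
Sat(A[q U (q ∨ a)]) = {0, 2, 4, 5}
A[(¬a ∧ q) U A[q U (q ∨ a)]]: least fixpoint, start Z0 = Sat(A[q U (q ∨ a)]) = {0, 2, 4, 5}, add states in Sat(¬a ∧ q) with every successor in Z. Already a fixed point.
Sat(A[(¬a ∧ q) U A[q U (q ∨ a)]]) = {0, 2, 4, 5}
|Sat(A[(¬a ∧ q) U A[q U (q ∨ a)]])| = |{0, 2, 4, 5}| = 4.

4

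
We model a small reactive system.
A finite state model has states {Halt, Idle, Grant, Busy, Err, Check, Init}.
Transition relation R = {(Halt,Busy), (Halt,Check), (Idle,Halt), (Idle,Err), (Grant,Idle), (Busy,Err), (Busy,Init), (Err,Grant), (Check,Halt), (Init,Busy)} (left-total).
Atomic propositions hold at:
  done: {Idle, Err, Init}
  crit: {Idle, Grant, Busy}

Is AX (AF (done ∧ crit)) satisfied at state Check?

Sat(done ∧ crit) = {Idle}
AF (done ∧ crit): least fixpoint, start Z0 = {Idle}, add states with every successor in Z. Z1 = {Idle, Grant}; Z2 = {Idle, Grant, Err}; fixed.
Sat(AF (done ∧ crit)) = {Idle, Grant, Err}
Sat(AX (AF (done ∧ crit))) = {s : every successor in {Idle, Grant, Err}} = {Grant, Err}
Check ∉ Sat(AX (AF (done ∧ crit))) = {Grant, Err}, so the formula does not hold at Check.

No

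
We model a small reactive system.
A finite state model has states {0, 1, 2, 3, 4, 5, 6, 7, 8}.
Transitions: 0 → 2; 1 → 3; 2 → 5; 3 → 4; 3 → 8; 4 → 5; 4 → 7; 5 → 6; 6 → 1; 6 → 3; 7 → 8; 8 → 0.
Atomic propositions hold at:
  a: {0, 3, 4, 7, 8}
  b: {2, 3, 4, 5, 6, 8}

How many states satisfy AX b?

6

Sat(AX b) = {s : every successor in {2, 3, 4, 5, 6, 8}} = {0, 1, 2, 3, 5, 7}
|Sat(AX b)| = |{0, 1, 2, 3, 5, 7}| = 6.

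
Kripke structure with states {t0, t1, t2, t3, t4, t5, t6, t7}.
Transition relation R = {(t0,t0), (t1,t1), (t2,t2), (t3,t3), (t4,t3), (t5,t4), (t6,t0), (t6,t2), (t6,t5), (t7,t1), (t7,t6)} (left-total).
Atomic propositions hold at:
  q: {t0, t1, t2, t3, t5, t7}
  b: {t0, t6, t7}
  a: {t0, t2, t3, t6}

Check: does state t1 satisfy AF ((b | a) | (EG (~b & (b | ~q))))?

No

Sat(b | a) = {t0, t2, t3, t6, t7}
Sat(~b) = {t1, t2, t3, t4, t5}
Sat(~q) = {t4, t6}
Sat(b | ~q) = {t0, t4, t6, t7}
Sat(~b & (b | ~q)) = {t4}
EG (~b & (b | ~q)): greatest fixpoint, start Z0 = {t4}, keep only states in Sat with some successor in Z. Z1 = ∅; fixed.
Sat(EG (~b & (b | ~q))) = ∅
Sat((b | a) | (EG (~b & (b | ~q)))) = {t0, t2, t3, t6, t7}
AF ((b | a) | (EG (~b & (b | ~q)))): least fixpoint, start Z0 = {t0, t2, t3, t6, t7}, add states with every successor in Z. Z1 = {t0, t2, t3, t4, t6, t7}; Z2 = {t0, t2, t3, t4, t5, t6, t7}; fixed.
Sat(AF ((b | a) | (EG (~b & (b | ~q))))) = {t0, t2, t3, t4, t5, t6, t7}
t1 ∉ Sat(AF ((b | a) | (EG (~b & (b | ~q))))) = {t0, t2, t3, t4, t5, t6, t7}, so the formula does not hold at t1.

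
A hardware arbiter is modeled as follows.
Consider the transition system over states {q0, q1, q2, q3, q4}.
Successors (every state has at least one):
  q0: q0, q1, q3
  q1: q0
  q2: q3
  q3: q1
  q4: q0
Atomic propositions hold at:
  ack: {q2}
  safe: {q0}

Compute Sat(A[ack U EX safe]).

{q0, q1, q4}

Sat(EX safe) = {s : some successor in {q0}} = {q0, q1, q4}
A[ack U EX safe]: least fixpoint, start Z0 = Sat(EX safe) = {q0, q1, q4}, add states in Sat(ack) with every successor in Z. Already a fixed point.
Sat(A[ack U EX safe]) = {q0, q1, q4}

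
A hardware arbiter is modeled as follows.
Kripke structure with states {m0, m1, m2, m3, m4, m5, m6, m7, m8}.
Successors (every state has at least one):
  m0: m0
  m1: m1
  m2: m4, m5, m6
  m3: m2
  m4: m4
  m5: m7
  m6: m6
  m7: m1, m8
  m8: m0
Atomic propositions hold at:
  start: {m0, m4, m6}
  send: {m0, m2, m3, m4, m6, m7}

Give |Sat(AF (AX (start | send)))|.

Sat(start | send) = {m0, m2, m3, m4, m6, m7}
Sat(AX (start | send)) = {s : every successor in {m0, m2, m3, m4, m6, m7}} = {m0, m3, m4, m5, m6, m8}
AF (AX (start | send)): least fixpoint, start Z0 = {m0, m3, m4, m5, m6, m8}, add states with every successor in Z. Z1 = {m0, m2, m3, m4, m5, m6, m8}; fixed.
Sat(AF (AX (start | send))) = {m0, m2, m3, m4, m5, m6, m8}
|Sat(AF (AX (start | send)))| = |{m0, m2, m3, m4, m5, m6, m8}| = 7.

7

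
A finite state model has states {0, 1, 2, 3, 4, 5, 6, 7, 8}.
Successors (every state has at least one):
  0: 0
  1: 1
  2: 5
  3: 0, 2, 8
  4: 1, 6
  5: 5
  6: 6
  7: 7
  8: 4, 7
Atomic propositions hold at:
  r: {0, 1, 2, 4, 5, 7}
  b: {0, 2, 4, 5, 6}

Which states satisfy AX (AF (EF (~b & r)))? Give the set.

Sat(~b) = {1, 3, 7, 8}
Sat(~b & r) = {1, 7}
EF (~b & r): least fixpoint, start Z0 = {1, 7}, add states with some successor in Z. Z1 = {1, 4, 7, 8}; Z2 = {1, 3, 4, 7, 8}; fixed.
Sat(EF (~b & r)) = {1, 3, 4, 7, 8}
AF (EF (~b & r)): least fixpoint, start Z0 = {1, 3, 4, 7, 8}, add states with every successor in Z. Already a fixed point.
Sat(AF (EF (~b & r))) = {1, 3, 4, 7, 8}
Sat(AX (AF (EF (~b & r)))) = {s : every successor in {1, 3, 4, 7, 8}} = {1, 7, 8}

{1, 7, 8}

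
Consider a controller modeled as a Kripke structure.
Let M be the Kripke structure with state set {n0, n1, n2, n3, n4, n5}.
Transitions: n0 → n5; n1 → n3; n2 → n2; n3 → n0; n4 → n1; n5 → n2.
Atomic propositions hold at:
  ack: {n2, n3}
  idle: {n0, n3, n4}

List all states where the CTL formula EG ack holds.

EG ack: greatest fixpoint, start Z0 = {n2, n3}, keep only states in Sat with some successor in Z. Z1 = {n2}; fixed.
Sat(EG ack) = {n2}

{n2}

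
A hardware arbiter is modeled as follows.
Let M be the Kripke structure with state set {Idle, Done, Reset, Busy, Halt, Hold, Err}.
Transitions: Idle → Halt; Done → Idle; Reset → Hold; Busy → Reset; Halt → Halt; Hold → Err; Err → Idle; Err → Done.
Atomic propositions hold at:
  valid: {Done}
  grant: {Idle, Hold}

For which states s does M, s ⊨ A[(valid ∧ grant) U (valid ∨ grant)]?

{Idle, Done, Hold}

Sat(valid ∧ grant) = ∅
Sat(valid ∨ grant) = {Idle, Done, Hold}
A[(valid ∧ grant) U (valid ∨ grant)]: least fixpoint, start Z0 = Sat((valid ∨ grant)) = {Idle, Done, Hold}, add states in Sat(valid ∧ grant) with every successor in Z. Already a fixed point.
Sat(A[(valid ∧ grant) U (valid ∨ grant)]) = {Idle, Done, Hold}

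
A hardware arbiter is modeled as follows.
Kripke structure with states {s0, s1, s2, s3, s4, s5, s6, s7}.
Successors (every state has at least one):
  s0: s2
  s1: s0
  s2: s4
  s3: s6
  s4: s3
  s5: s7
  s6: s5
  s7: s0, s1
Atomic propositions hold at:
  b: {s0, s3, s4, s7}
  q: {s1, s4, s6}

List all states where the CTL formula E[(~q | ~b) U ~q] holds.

{s0, s1, s2, s3, s5, s6, s7}

Sat(~q) = {s0, s2, s3, s5, s7}
Sat(~b) = {s1, s2, s5, s6}
Sat(~q | ~b) = {s0, s1, s2, s3, s5, s6, s7}
E[(~q | ~b) U ~q]: least fixpoint, start Z0 = Sat(~q) = {s0, s2, s3, s5, s7}, add states in Sat(~q | ~b) with some successor in Z. Z1 = {s0, s1, s2, s3, s5, s6, s7}; fixed.
Sat(E[(~q | ~b) U ~q]) = {s0, s1, s2, s3, s5, s6, s7}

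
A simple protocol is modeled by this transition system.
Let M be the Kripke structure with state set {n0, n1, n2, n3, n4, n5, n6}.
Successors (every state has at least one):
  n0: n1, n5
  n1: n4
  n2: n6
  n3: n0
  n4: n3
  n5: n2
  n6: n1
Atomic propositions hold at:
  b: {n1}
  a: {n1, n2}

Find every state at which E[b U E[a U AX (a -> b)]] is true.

Sat(a -> b) = {n0, n1, n3, n4, n5, n6}
Sat(AX (a -> b)) = {s : every successor in {n0, n1, n3, n4, n5, n6}} = {n0, n1, n2, n3, n4, n6}
E[a U AX (a -> b)]: least fixpoint, start Z0 = Sat(AX (a -> b)) = {n0, n1, n2, n3, n4, n6}, add states in Sat(a) with some successor in Z. Already a fixed point.
Sat(E[a U AX (a -> b)]) = {n0, n1, n2, n3, n4, n6}
E[b U E[a U AX (a -> b)]]: least fixpoint, start Z0 = Sat(E[a U AX (a -> b)]) = {n0, n1, n2, n3, n4, n6}, add states in Sat(b) with some successor in Z. Already a fixed point.
Sat(E[b U E[a U AX (a -> b)]]) = {n0, n1, n2, n3, n4, n6}

{n0, n1, n2, n3, n4, n6}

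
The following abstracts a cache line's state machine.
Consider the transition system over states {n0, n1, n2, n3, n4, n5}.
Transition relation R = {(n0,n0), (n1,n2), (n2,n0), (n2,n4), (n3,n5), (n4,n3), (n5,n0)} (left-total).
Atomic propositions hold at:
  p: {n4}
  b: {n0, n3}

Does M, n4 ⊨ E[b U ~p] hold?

Sat(~p) = {n0, n1, n2, n3, n5}
E[b U ~p]: least fixpoint, start Z0 = Sat(~p) = {n0, n1, n2, n3, n5}, add states in Sat(b) with some successor in Z. Already a fixed point.
Sat(E[b U ~p]) = {n0, n1, n2, n3, n5}
n4 ∉ Sat(E[b U ~p]) = {n0, n1, n2, n3, n5}, so the formula does not hold at n4.

No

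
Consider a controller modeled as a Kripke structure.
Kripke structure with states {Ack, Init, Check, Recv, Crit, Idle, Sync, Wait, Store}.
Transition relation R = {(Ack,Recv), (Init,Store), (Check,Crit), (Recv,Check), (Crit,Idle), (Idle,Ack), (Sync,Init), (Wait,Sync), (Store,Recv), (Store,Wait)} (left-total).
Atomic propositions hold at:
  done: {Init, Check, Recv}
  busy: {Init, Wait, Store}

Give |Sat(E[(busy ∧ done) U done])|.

3

Sat(busy ∧ done) = {Init}
E[(busy ∧ done) U done]: least fixpoint, start Z0 = Sat(done) = {Init, Check, Recv}, add states in Sat(busy ∧ done) with some successor in Z. Already a fixed point.
Sat(E[(busy ∧ done) U done]) = {Init, Check, Recv}
|Sat(E[(busy ∧ done) U done])| = |{Init, Check, Recv}| = 3.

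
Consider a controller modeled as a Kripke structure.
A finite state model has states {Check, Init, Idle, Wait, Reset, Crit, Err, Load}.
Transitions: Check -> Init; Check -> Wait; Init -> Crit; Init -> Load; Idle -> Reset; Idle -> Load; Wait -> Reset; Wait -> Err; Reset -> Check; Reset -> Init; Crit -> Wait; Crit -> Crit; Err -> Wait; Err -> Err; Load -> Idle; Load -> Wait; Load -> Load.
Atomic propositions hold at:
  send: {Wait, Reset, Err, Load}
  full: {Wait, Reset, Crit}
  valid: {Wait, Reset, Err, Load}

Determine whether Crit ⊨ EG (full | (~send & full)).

Yes

Sat(~send) = {Check, Init, Idle, Crit}
Sat(~send & full) = {Crit}
Sat(full | (~send & full)) = {Wait, Reset, Crit}
EG (full | (~send & full)): greatest fixpoint, start Z0 = {Wait, Reset, Crit}, keep only states in Sat with some successor in Z. Z1 = {Wait, Crit}; Z2 = {Crit}; fixed.
Sat(EG (full | (~send & full))) = {Crit}
Crit ∈ Sat(EG (full | (~send & full))) = {Crit}, so the formula holds at Crit.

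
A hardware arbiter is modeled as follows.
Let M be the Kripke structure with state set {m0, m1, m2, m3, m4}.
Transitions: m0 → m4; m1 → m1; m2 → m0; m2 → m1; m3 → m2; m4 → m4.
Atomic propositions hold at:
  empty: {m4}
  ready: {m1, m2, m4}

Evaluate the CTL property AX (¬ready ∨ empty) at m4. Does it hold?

Yes

Sat(¬ready) = {m0, m3}
Sat(¬ready ∨ empty) = {m0, m3, m4}
Sat(AX (¬ready ∨ empty)) = {s : every successor in {m0, m3, m4}} = {m0, m4}
m4 ∈ Sat(AX (¬ready ∨ empty)) = {m0, m4}, so the formula holds at m4.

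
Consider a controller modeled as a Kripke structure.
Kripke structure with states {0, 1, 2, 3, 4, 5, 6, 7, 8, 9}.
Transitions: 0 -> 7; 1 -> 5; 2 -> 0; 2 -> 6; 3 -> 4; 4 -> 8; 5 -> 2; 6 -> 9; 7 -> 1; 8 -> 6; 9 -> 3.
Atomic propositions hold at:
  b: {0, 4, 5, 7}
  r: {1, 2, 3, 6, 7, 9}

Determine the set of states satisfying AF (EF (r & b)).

Sat(r & b) = {7}
EF (r & b): least fixpoint, start Z0 = {7}, add states with some successor in Z. Z1 = {0, 7}; Z2 = {0, 2, 7}; Z3 = {0, 2, 5, 7}; Z4 = {0, 1, 2, 5, 7}; fixed.
Sat(EF (r & b)) = {0, 1, 2, 5, 7}
AF (EF (r & b)): least fixpoint, start Z0 = {0, 1, 2, 5, 7}, add states with every successor in Z. Already a fixed point.
Sat(AF (EF (r & b))) = {0, 1, 2, 5, 7}

{0, 1, 2, 5, 7}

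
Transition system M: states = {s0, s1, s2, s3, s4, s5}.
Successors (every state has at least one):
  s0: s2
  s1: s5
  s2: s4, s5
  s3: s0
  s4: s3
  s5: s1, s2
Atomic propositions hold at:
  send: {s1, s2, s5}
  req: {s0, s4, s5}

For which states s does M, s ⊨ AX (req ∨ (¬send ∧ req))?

{s1, s2, s3}

Sat(¬send) = {s0, s3, s4}
Sat(¬send ∧ req) = {s0, s4}
Sat(req ∨ (¬send ∧ req)) = {s0, s4, s5}
Sat(AX (req ∨ (¬send ∧ req))) = {s : every successor in {s0, s4, s5}} = {s1, s2, s3}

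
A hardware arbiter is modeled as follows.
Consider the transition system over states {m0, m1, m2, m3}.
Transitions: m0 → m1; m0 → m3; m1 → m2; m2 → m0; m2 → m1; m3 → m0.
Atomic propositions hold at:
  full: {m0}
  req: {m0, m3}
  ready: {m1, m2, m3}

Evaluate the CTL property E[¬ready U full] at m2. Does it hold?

Sat(¬ready) = {m0}
E[¬ready U full]: least fixpoint, start Z0 = Sat(full) = {m0}, add states in Sat(¬ready) with some successor in Z. Already a fixed point.
Sat(E[¬ready U full]) = {m0}
m2 ∉ Sat(E[¬ready U full]) = {m0}, so the formula does not hold at m2.

No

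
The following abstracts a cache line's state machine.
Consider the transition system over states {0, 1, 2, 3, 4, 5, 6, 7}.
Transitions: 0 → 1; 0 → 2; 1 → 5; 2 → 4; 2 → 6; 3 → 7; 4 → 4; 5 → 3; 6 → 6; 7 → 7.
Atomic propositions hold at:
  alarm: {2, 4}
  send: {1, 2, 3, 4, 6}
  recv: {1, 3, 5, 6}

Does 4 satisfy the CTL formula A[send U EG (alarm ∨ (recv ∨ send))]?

Sat(recv ∨ send) = {1, 2, 3, 4, 5, 6}
Sat(alarm ∨ (recv ∨ send)) = {1, 2, 3, 4, 5, 6}
EG (alarm ∨ (recv ∨ send)): greatest fixpoint, start Z0 = {1, 2, 3, 4, 5, 6}, keep only states in Sat with some successor in Z. Z1 = {1, 2, 4, 5, 6}; Z2 = {1, 2, 4, 6}; Z3 = {2, 4, 6}; fixed.
Sat(EG (alarm ∨ (recv ∨ send))) = {2, 4, 6}
A[send U EG (alarm ∨ (recv ∨ send))]: least fixpoint, start Z0 = Sat(EG (alarm ∨ (recv ∨ send))) = {2, 4, 6}, add states in Sat(send) with every successor in Z. Already a fixed point.
Sat(A[send U EG (alarm ∨ (recv ∨ send))]) = {2, 4, 6}
4 ∈ Sat(A[send U EG (alarm ∨ (recv ∨ send))]) = {2, 4, 6}, so the formula holds at 4.

Yes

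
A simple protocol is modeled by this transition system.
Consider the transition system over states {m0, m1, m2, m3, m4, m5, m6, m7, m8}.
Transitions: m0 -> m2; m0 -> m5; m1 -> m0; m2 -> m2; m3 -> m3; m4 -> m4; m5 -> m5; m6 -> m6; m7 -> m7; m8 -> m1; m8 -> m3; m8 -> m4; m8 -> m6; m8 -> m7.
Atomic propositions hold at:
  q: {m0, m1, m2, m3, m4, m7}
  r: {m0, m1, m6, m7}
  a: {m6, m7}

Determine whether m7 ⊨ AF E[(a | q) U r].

Sat(a | q) = {m0, m1, m2, m3, m4, m6, m7}
E[(a | q) U r]: least fixpoint, start Z0 = Sat(r) = {m0, m1, m6, m7}, add states in Sat(a | q) with some successor in Z. Already a fixed point.
Sat(E[(a | q) U r]) = {m0, m1, m6, m7}
AF E[(a | q) U r]: least fixpoint, start Z0 = {m0, m1, m6, m7}, add states with every successor in Z. Already a fixed point.
Sat(AF E[(a | q) U r]) = {m0, m1, m6, m7}
m7 ∈ Sat(AF E[(a | q) U r]) = {m0, m1, m6, m7}, so the formula holds at m7.

Yes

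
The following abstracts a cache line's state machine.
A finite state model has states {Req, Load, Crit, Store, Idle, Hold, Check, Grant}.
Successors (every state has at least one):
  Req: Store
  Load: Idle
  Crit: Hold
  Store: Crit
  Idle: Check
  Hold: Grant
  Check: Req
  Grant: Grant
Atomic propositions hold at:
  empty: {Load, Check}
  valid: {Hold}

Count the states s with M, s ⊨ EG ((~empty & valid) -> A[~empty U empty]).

1

Sat(~empty) = {Req, Crit, Store, Idle, Hold, Grant}
Sat(~empty & valid) = {Hold}
A[~empty U empty]: least fixpoint, start Z0 = Sat(empty) = {Load, Check}, add states in Sat(~empty) with every successor in Z. Z1 = {Load, Idle, Check}; fixed.
Sat(A[~empty U empty]) = {Load, Idle, Check}
Sat((~empty & valid) -> A[~empty U empty]) = {Req, Load, Crit, Store, Idle, Check, Grant}
EG ((~empty & valid) -> A[~empty U empty]): greatest fixpoint, start Z0 = {Req, Load, Crit, Store, Idle, Check, Grant}, keep only states in Sat with some successor in Z. Z1 = {Req, Load, Store, Idle, Check, Grant}; Z2 = {Req, Load, Idle, Check, Grant}; Z3 = {Load, Idle, Check, Grant}; Z4 = {Load, Idle, Grant}; Z5 = {Load, Grant}; Z6 = {Grant}; fixed.
Sat(EG ((~empty & valid) -> A[~empty U empty])) = {Grant}
|Sat(EG ((~empty & valid) -> A[~empty U empty]))| = |{Grant}| = 1.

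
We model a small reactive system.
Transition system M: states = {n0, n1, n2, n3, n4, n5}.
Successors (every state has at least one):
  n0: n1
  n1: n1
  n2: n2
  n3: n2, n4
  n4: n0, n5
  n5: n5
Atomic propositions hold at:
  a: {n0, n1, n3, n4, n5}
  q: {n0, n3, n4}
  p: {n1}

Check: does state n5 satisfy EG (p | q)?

No

Sat(p | q) = {n0, n1, n3, n4}
EG (p | q): greatest fixpoint, start Z0 = {n0, n1, n3, n4}, keep only states in Sat with some successor in Z. Already a fixed point.
Sat(EG (p | q)) = {n0, n1, n3, n4}
n5 ∉ Sat(EG (p | q)) = {n0, n1, n3, n4}, so the formula does not hold at n5.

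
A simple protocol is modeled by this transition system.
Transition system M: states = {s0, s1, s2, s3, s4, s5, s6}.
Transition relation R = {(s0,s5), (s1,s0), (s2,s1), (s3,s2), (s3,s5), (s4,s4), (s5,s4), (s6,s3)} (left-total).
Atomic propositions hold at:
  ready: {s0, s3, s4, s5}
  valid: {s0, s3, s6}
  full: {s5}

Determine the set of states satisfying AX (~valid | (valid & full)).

{s0, s2, s3, s4, s5}

Sat(~valid) = {s1, s2, s4, s5}
Sat(valid & full) = ∅
Sat(~valid | (valid & full)) = {s1, s2, s4, s5}
Sat(AX (~valid | (valid & full))) = {s : every successor in {s1, s2, s4, s5}} = {s0, s2, s3, s4, s5}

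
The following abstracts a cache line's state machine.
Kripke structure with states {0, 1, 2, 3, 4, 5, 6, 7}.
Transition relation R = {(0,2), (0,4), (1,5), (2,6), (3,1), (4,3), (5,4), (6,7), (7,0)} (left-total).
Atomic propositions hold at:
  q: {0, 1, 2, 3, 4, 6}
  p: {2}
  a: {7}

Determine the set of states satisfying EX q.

{0, 2, 3, 4, 5, 7}

Sat(EX q) = {s : some successor in {0, 1, 2, 3, 4, 6}} = {0, 2, 3, 4, 5, 7}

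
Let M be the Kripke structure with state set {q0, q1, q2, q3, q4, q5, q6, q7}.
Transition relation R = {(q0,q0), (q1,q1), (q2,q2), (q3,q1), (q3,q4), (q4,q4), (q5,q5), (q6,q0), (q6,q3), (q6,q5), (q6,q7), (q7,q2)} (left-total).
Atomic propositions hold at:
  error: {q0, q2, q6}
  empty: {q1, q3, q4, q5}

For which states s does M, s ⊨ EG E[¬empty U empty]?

Sat(¬empty) = {q0, q2, q6, q7}
E[¬empty U empty]: least fixpoint, start Z0 = Sat(empty) = {q1, q3, q4, q5}, add states in Sat(¬empty) with some successor in Z. Z1 = {q1, q3, q4, q5, q6}; fixed.
Sat(E[¬empty U empty]) = {q1, q3, q4, q5, q6}
EG E[¬empty U empty]: greatest fixpoint, start Z0 = {q1, q3, q4, q5, q6}, keep only states in Sat with some successor in Z. Already a fixed point.
Sat(EG E[¬empty U empty]) = {q1, q3, q4, q5, q6}

{q1, q3, q4, q5, q6}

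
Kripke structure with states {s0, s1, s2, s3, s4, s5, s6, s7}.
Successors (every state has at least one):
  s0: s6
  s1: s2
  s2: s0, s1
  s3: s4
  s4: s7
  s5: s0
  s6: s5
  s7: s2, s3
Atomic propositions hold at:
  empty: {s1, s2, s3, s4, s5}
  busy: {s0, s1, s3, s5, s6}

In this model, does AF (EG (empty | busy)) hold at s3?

No

Sat(empty | busy) = {s0, s1, s2, s3, s4, s5, s6}
EG (empty | busy): greatest fixpoint, start Z0 = {s0, s1, s2, s3, s4, s5, s6}, keep only states in Sat with some successor in Z. Z1 = {s0, s1, s2, s3, s5, s6}; Z2 = {s0, s1, s2, s5, s6}; fixed.
Sat(EG (empty | busy)) = {s0, s1, s2, s5, s6}
AF (EG (empty | busy)): least fixpoint, start Z0 = {s0, s1, s2, s5, s6}, add states with every successor in Z. Already a fixed point.
Sat(AF (EG (empty | busy))) = {s0, s1, s2, s5, s6}
s3 ∉ Sat(AF (EG (empty | busy))) = {s0, s1, s2, s5, s6}, so the formula does not hold at s3.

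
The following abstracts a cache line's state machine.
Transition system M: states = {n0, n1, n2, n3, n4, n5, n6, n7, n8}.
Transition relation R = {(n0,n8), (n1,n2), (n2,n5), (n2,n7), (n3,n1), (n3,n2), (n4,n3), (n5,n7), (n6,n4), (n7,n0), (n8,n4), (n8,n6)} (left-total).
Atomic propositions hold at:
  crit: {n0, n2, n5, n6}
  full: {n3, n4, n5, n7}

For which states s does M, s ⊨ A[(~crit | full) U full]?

Sat(~crit) = {n1, n3, n4, n7, n8}
Sat(~crit | full) = {n1, n3, n4, n5, n7, n8}
A[(~crit | full) U full]: least fixpoint, start Z0 = Sat(full) = {n3, n4, n5, n7}, add states in Sat(~crit | full) with every successor in Z. Already a fixed point.
Sat(A[(~crit | full) U full]) = {n3, n4, n5, n7}

{n3, n4, n5, n7}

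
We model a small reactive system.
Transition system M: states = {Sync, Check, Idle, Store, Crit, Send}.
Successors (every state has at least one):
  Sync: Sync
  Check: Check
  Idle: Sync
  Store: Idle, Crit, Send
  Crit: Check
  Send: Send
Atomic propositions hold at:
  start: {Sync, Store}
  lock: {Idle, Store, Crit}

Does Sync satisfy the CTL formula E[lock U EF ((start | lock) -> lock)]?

Sat(start | lock) = {Sync, Idle, Store, Crit}
Sat((start | lock) -> lock) = {Check, Idle, Store, Crit, Send}
EF ((start | lock) -> lock): least fixpoint, start Z0 = {Check, Idle, Store, Crit, Send}, add states with some successor in Z. Already a fixed point.
Sat(EF ((start | lock) -> lock)) = {Check, Idle, Store, Crit, Send}
E[lock U EF ((start | lock) -> lock)]: least fixpoint, start Z0 = Sat(EF ((start | lock) -> lock)) = {Check, Idle, Store, Crit, Send}, add states in Sat(lock) with some successor in Z. Already a fixed point.
Sat(E[lock U EF ((start | lock) -> lock)]) = {Check, Idle, Store, Crit, Send}
Sync ∉ Sat(E[lock U EF ((start | lock) -> lock)]) = {Check, Idle, Store, Crit, Send}, so the formula does not hold at Sync.

No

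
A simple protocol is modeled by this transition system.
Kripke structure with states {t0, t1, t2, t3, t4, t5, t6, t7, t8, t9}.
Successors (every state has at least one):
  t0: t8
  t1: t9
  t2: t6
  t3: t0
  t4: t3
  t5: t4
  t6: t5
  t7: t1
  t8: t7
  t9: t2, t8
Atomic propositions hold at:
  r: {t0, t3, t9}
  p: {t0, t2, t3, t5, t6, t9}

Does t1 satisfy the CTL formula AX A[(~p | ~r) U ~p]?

No

Sat(~p) = {t1, t4, t7, t8}
Sat(~r) = {t1, t2, t4, t5, t6, t7, t8}
Sat(~p | ~r) = {t1, t2, t4, t5, t6, t7, t8}
A[(~p | ~r) U ~p]: least fixpoint, start Z0 = Sat(~p) = {t1, t4, t7, t8}, add states in Sat(~p | ~r) with every successor in Z. Z1 = {t1, t4, t5, t7, t8}; Z2 = {t1, t4, t5, t6, t7, t8}; Z3 = {t1, t2, t4, t5, t6, t7, t8}; fixed.
Sat(A[(~p | ~r) U ~p]) = {t1, t2, t4, t5, t6, t7, t8}
Sat(AX A[(~p | ~r) U ~p]) = {s : every successor in {t1, t2, t4, t5, t6, t7, t8}} = {t0, t2, t5, t6, t7, t8, t9}
t1 ∉ Sat(AX A[(~p | ~r) U ~p]) = {t0, t2, t5, t6, t7, t8, t9}, so the formula does not hold at t1.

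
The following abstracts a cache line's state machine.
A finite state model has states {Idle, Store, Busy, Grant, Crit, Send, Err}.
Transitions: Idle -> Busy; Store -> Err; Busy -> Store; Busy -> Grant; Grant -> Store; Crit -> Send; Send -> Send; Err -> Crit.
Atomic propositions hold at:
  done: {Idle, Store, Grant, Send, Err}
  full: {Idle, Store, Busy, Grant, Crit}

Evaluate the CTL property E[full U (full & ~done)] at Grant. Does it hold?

Sat(~done) = {Busy, Crit}
Sat(full & ~done) = {Busy, Crit}
E[full U (full & ~done)]: least fixpoint, start Z0 = Sat((full & ~done)) = {Busy, Crit}, add states in Sat(full) with some successor in Z. Z1 = {Idle, Busy, Crit}; fixed.
Sat(E[full U (full & ~done)]) = {Idle, Busy, Crit}
Grant ∉ Sat(E[full U (full & ~done)]) = {Idle, Busy, Crit}, so the formula does not hold at Grant.

No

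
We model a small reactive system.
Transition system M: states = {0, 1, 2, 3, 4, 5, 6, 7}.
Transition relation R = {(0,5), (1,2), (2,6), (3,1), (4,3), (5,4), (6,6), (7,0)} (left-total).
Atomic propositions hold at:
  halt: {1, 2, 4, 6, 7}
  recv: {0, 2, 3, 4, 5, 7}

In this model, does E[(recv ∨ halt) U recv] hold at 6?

Sat(recv ∨ halt) = {0, 1, 2, 3, 4, 5, 6, 7}
E[(recv ∨ halt) U recv]: least fixpoint, start Z0 = Sat(recv) = {0, 2, 3, 4, 5, 7}, add states in Sat(recv ∨ halt) with some successor in Z. Z1 = {0, 1, 2, 3, 4, 5, 7}; fixed.
Sat(E[(recv ∨ halt) U recv]) = {0, 1, 2, 3, 4, 5, 7}
6 ∉ Sat(E[(recv ∨ halt) U recv]) = {0, 1, 2, 3, 4, 5, 7}, so the formula does not hold at 6.

No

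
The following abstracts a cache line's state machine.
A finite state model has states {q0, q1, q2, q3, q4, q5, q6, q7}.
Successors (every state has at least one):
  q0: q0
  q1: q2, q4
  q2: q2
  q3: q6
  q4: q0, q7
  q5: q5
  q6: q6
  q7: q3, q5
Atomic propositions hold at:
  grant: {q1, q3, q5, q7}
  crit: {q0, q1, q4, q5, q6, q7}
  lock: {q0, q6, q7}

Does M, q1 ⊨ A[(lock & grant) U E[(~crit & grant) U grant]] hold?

Yes

Sat(lock & grant) = {q7}
Sat(~crit) = {q2, q3}
Sat(~crit & grant) = {q3}
E[(~crit & grant) U grant]: least fixpoint, start Z0 = Sat(grant) = {q1, q3, q5, q7}, add states in Sat(~crit & grant) with some successor in Z. Already a fixed point.
Sat(E[(~crit & grant) U grant]) = {q1, q3, q5, q7}
A[(lock & grant) U E[(~crit & grant) U grant]]: least fixpoint, start Z0 = Sat(E[(~crit & grant) U grant]) = {q1, q3, q5, q7}, add states in Sat(lock & grant) with every successor in Z. Already a fixed point.
Sat(A[(lock & grant) U E[(~crit & grant) U grant]]) = {q1, q3, q5, q7}
q1 ∈ Sat(A[(lock & grant) U E[(~crit & grant) U grant]]) = {q1, q3, q5, q7}, so the formula holds at q1.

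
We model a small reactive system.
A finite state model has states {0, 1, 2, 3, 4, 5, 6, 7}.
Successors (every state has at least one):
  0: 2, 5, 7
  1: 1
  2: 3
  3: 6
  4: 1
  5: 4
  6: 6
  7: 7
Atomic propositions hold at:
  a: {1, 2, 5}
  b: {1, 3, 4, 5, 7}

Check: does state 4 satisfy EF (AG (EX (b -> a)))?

Sat(b -> a) = {0, 1, 2, 5, 6}
Sat(EX (b -> a)) = {s : some successor in {0, 1, 2, 5, 6}} = {0, 1, 3, 4, 6}
AG (EX (b -> a)): greatest fixpoint, start Z0 = {0, 1, 3, 4, 6}, keep only states in Sat with every successor in Z. Z1 = {1, 3, 4, 6}; fixed.
Sat(AG (EX (b -> a))) = {1, 3, 4, 6}
EF (AG (EX (b -> a))): least fixpoint, start Z0 = {1, 3, 4, 6}, add states with some successor in Z. Z1 = {1, 2, 3, 4, 5, 6}; Z2 = {0, 1, 2, 3, 4, 5, 6}; fixed.
Sat(EF (AG (EX (b -> a)))) = {0, 1, 2, 3, 4, 5, 6}
4 ∈ Sat(EF (AG (EX (b -> a)))) = {0, 1, 2, 3, 4, 5, 6}, so the formula holds at 4.

Yes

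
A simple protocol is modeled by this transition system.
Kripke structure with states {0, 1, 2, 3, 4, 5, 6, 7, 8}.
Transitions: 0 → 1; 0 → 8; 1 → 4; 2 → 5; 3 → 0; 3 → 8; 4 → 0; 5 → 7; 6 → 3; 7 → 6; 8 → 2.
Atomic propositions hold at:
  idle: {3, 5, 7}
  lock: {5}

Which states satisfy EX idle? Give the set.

{2, 5, 6}

Sat(EX idle) = {s : some successor in {3, 5, 7}} = {2, 5, 6}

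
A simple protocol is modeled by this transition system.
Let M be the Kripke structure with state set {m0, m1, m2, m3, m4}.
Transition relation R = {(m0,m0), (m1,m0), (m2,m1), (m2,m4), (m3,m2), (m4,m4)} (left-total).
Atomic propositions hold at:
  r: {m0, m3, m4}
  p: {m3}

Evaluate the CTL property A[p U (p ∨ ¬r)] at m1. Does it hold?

Sat(¬r) = {m1, m2}
Sat(p ∨ ¬r) = {m1, m2, m3}
A[p U (p ∨ ¬r)]: least fixpoint, start Z0 = Sat((p ∨ ¬r)) = {m1, m2, m3}, add states in Sat(p) with every successor in Z. Already a fixed point.
Sat(A[p U (p ∨ ¬r)]) = {m1, m2, m3}
m1 ∈ Sat(A[p U (p ∨ ¬r)]) = {m1, m2, m3}, so the formula holds at m1.

Yes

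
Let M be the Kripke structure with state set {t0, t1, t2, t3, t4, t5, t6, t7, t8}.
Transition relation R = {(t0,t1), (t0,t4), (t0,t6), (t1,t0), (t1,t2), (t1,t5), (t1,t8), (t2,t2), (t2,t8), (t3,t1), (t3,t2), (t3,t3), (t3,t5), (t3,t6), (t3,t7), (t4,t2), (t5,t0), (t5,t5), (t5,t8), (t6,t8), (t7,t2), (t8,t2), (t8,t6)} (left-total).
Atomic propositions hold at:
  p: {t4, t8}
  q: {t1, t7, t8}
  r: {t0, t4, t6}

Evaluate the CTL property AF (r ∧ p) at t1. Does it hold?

No

Sat(r ∧ p) = {t4}
AF (r ∧ p): least fixpoint, start Z0 = {t4}, add states with every successor in Z. Already a fixed point.
Sat(AF (r ∧ p)) = {t4}
t1 ∉ Sat(AF (r ∧ p)) = {t4}, so the formula does not hold at t1.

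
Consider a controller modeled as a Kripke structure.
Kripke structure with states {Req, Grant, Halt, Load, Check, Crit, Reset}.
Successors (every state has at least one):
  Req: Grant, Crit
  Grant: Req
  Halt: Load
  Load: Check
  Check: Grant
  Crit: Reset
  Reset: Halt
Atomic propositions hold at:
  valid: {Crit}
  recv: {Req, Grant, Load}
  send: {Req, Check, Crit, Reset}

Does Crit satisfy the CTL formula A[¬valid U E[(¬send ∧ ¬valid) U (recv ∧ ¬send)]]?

Sat(¬valid) = {Req, Grant, Halt, Load, Check, Reset}
Sat(¬send) = {Grant, Halt, Load}
Sat(¬send ∧ ¬valid) = {Grant, Halt, Load}
Sat(recv ∧ ¬send) = {Grant, Load}
E[(¬send ∧ ¬valid) U (recv ∧ ¬send)]: least fixpoint, start Z0 = Sat((recv ∧ ¬send)) = {Grant, Load}, add states in Sat(¬send ∧ ¬valid) with some successor in Z. Z1 = {Grant, Halt, Load}; fixed.
Sat(E[(¬send ∧ ¬valid) U (recv ∧ ¬send)]) = {Grant, Halt, Load}
A[¬valid U E[(¬send ∧ ¬valid) U (recv ∧ ¬send)]]: least fixpoint, start Z0 = Sat(E[(¬send ∧ ¬valid) U (recv ∧ ¬send)]) = {Grant, Halt, Load}, add states in Sat(¬valid) with every successor in Z. Z1 = {Grant, Halt, Load, Check, Reset}; fixed.
Sat(A[¬valid U E[(¬send ∧ ¬valid) U (recv ∧ ¬send)]]) = {Grant, Halt, Load, Check, Reset}
Crit ∉ Sat(A[¬valid U E[(¬send ∧ ¬valid) U (recv ∧ ¬send)]]) = {Grant, Halt, Load, Check, Reset}, so the formula does not hold at Crit.

No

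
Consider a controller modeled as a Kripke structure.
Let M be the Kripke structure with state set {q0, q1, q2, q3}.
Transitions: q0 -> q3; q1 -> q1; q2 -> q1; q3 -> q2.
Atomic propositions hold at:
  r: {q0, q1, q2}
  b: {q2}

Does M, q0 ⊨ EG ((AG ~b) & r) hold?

No

Sat(~b) = {q0, q1, q3}
AG ~b: greatest fixpoint, start Z0 = {q0, q1, q3}, keep only states in Sat with every successor in Z. Z1 = {q0, q1}; Z2 = {q1}; fixed.
Sat(AG ~b) = {q1}
Sat((AG ~b) & r) = {q1}
EG ((AG ~b) & r): greatest fixpoint, start Z0 = {q1}, keep only states in Sat with some successor in Z. Already a fixed point.
Sat(EG ((AG ~b) & r)) = {q1}
q0 ∉ Sat(EG ((AG ~b) & r)) = {q1}, so the formula does not hold at q0.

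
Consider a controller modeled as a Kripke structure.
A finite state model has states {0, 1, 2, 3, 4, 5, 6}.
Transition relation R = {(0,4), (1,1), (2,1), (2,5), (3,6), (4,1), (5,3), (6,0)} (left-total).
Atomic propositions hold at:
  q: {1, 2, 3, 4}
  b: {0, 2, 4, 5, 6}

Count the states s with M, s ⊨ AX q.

Sat(AX q) = {s : every successor in {1, 2, 3, 4}} = {0, 1, 4, 5}
|Sat(AX q)| = |{0, 1, 4, 5}| = 4.

4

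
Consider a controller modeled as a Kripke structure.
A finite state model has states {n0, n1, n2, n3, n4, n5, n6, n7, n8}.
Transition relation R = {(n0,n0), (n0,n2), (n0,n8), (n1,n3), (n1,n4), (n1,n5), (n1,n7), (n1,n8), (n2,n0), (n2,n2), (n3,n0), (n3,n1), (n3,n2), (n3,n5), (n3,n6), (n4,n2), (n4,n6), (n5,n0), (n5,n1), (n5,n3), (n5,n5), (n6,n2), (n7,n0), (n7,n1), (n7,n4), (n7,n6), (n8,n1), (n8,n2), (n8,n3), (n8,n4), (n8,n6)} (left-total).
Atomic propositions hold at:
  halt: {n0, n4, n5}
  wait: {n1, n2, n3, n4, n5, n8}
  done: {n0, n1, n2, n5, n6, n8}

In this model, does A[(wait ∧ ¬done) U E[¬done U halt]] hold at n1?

Sat(¬done) = {n3, n4, n7}
Sat(wait ∧ ¬done) = {n3, n4}
E[¬done U halt]: least fixpoint, start Z0 = Sat(halt) = {n0, n4, n5}, add states in Sat(¬done) with some successor in Z. Z1 = {n0, n3, n4, n5, n7}; fixed.
Sat(E[¬done U halt]) = {n0, n3, n4, n5, n7}
A[(wait ∧ ¬done) U E[¬done U halt]]: least fixpoint, start Z0 = Sat(E[¬done U halt]) = {n0, n3, n4, n5, n7}, add states in Sat(wait ∧ ¬done) with every successor in Z. Already a fixed point.
Sat(A[(wait ∧ ¬done) U E[¬done U halt]]) = {n0, n3, n4, n5, n7}
n1 ∉ Sat(A[(wait ∧ ¬done) U E[¬done U halt]]) = {n0, n3, n4, n5, n7}, so the formula does not hold at n1.

No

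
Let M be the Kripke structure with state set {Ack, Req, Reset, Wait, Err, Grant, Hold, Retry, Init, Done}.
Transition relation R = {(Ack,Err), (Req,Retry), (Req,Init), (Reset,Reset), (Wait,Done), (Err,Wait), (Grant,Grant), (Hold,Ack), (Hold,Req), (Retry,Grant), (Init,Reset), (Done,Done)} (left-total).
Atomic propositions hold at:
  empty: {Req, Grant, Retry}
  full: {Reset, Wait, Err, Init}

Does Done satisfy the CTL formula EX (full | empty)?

Sat(full | empty) = {Req, Reset, Wait, Err, Grant, Retry, Init}
Sat(EX (full | empty)) = {s : some successor in {Req, Reset, Wait, Err, Grant, Retry, Init}} = {Ack, Req, Reset, Err, Grant, Hold, Retry, Init}
Done ∉ Sat(EX (full | empty)) = {Ack, Req, Reset, Err, Grant, Hold, Retry, Init}, so the formula does not hold at Done.

No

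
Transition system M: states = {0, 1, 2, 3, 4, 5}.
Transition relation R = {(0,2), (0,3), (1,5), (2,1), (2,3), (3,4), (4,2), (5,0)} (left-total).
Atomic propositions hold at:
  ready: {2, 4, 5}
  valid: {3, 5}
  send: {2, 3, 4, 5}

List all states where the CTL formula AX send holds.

{0, 1, 3, 4}

Sat(AX send) = {s : every successor in {2, 3, 4, 5}} = {0, 1, 3, 4}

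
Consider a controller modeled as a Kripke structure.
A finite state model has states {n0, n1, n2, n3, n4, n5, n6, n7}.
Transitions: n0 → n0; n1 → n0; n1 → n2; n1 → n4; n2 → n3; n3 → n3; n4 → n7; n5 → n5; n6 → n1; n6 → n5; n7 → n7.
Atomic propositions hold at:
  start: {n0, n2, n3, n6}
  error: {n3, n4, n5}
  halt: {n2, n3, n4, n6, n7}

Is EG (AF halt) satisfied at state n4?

AF halt: least fixpoint, start Z0 = {n2, n3, n4, n6, n7}, add states with every successor in Z. Already a fixed point.
Sat(AF halt) = {n2, n3, n4, n6, n7}
EG (AF halt): greatest fixpoint, start Z0 = {n2, n3, n4, n6, n7}, keep only states in Sat with some successor in Z. Z1 = {n2, n3, n4, n7}; fixed.
Sat(EG (AF halt)) = {n2, n3, n4, n7}
n4 ∈ Sat(EG (AF halt)) = {n2, n3, n4, n7}, so the formula holds at n4.

Yes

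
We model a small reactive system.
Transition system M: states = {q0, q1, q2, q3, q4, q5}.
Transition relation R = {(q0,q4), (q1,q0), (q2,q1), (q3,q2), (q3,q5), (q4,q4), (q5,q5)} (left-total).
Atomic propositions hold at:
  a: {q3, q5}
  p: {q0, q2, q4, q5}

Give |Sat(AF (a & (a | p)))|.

2

Sat(a | p) = {q0, q2, q3, q4, q5}
Sat(a & (a | p)) = {q3, q5}
AF (a & (a | p)): least fixpoint, start Z0 = {q3, q5}, add states with every successor in Z. Already a fixed point.
Sat(AF (a & (a | p))) = {q3, q5}
|Sat(AF (a & (a | p)))| = |{q3, q5}| = 2.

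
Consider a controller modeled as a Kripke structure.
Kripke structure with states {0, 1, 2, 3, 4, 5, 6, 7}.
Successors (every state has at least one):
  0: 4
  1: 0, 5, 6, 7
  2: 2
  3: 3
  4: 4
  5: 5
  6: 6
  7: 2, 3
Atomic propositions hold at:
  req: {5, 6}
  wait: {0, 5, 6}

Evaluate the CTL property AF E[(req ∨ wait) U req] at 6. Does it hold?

Sat(req ∨ wait) = {0, 5, 6}
E[(req ∨ wait) U req]: least fixpoint, start Z0 = Sat(req) = {5, 6}, add states in Sat(req ∨ wait) with some successor in Z. Already a fixed point.
Sat(E[(req ∨ wait) U req]) = {5, 6}
AF E[(req ∨ wait) U req]: least fixpoint, start Z0 = {5, 6}, add states with every successor in Z. Already a fixed point.
Sat(AF E[(req ∨ wait) U req]) = {5, 6}
6 ∈ Sat(AF E[(req ∨ wait) U req]) = {5, 6}, so the formula holds at 6.

Yes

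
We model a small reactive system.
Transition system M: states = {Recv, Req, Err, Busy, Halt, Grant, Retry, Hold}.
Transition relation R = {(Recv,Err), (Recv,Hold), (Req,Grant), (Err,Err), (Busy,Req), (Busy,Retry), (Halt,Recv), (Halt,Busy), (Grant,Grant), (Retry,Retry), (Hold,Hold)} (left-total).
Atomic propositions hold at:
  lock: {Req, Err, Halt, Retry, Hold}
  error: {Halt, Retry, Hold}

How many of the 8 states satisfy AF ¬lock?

Sat(¬lock) = {Recv, Busy, Grant}
AF ¬lock: least fixpoint, start Z0 = {Recv, Busy, Grant}, add states with every successor in Z. Z1 = {Recv, Req, Busy, Halt, Grant}; fixed.
Sat(AF ¬lock) = {Recv, Req, Busy, Halt, Grant}
|Sat(AF ¬lock)| = |{Recv, Req, Busy, Halt, Grant}| = 5.

5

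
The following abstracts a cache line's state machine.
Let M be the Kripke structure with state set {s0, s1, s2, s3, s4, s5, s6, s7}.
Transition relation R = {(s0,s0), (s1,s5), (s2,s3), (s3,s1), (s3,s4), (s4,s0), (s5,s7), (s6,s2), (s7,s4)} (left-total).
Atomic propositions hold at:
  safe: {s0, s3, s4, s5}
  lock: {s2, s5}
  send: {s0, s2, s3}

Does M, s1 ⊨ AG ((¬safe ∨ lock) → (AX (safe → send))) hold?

No

Sat(¬safe) = {s1, s2, s6, s7}
Sat(¬safe ∨ lock) = {s1, s2, s5, s6, s7}
Sat(safe → send) = {s0, s1, s2, s3, s6, s7}
Sat(AX (safe → send)) = {s : every successor in {s0, s1, s2, s3, s6, s7}} = {s0, s2, s4, s5, s6}
Sat((¬safe ∨ lock) → (AX (safe → send))) = {s0, s2, s3, s4, s5, s6}
AG ((¬safe ∨ lock) → (AX (safe → send))): greatest fixpoint, start Z0 = {s0, s2, s3, s4, s5, s6}, keep only states in Sat with every successor in Z. Z1 = {s0, s2, s4, s6}; Z2 = {s0, s4, s6}; Z3 = {s0, s4}; fixed.
Sat(AG ((¬safe ∨ lock) → (AX (safe → send)))) = {s0, s4}
s1 ∉ Sat(AG ((¬safe ∨ lock) → (AX (safe → send)))) = {s0, s4}, so the formula does not hold at s1.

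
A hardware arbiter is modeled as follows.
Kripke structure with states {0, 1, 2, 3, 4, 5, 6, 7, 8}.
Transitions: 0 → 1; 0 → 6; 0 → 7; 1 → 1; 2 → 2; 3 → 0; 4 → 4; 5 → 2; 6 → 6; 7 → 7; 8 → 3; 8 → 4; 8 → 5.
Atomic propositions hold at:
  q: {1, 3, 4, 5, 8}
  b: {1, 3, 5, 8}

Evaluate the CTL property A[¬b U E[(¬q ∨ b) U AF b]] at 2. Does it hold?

Sat(¬b) = {0, 2, 4, 6, 7}
Sat(¬q) = {0, 2, 6, 7}
Sat(¬q ∨ b) = {0, 1, 2, 3, 5, 6, 7, 8}
AF b: least fixpoint, start Z0 = {1, 3, 5, 8}, add states with every successor in Z. Already a fixed point.
Sat(AF b) = {1, 3, 5, 8}
E[(¬q ∨ b) U AF b]: least fixpoint, start Z0 = Sat(AF b) = {1, 3, 5, 8}, add states in Sat(¬q ∨ b) with some successor in Z. Z1 = {0, 1, 3, 5, 8}; fixed.
Sat(E[(¬q ∨ b) U AF b]) = {0, 1, 3, 5, 8}
A[¬b U E[(¬q ∨ b) U AF b]]: least fixpoint, start Z0 = Sat(E[(¬q ∨ b) U AF b]) = {0, 1, 3, 5, 8}, add states in Sat(¬b) with every successor in Z. Already a fixed point.
Sat(A[¬b U E[(¬q ∨ b) U AF b]]) = {0, 1, 3, 5, 8}
2 ∉ Sat(A[¬b U E[(¬q ∨ b) U AF b]]) = {0, 1, 3, 5, 8}, so the formula does not hold at 2.

No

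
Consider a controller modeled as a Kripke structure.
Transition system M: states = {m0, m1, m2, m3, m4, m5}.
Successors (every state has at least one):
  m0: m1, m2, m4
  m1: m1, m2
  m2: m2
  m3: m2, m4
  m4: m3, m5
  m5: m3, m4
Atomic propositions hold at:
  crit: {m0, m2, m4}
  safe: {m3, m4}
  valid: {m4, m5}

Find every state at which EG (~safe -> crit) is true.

Sat(~safe) = {m0, m1, m2, m5}
Sat(~safe -> crit) = {m0, m2, m3, m4}
EG (~safe -> crit): greatest fixpoint, start Z0 = {m0, m2, m3, m4}, keep only states in Sat with some successor in Z. Already a fixed point.
Sat(EG (~safe -> crit)) = {m0, m2, m3, m4}

{m0, m2, m3, m4}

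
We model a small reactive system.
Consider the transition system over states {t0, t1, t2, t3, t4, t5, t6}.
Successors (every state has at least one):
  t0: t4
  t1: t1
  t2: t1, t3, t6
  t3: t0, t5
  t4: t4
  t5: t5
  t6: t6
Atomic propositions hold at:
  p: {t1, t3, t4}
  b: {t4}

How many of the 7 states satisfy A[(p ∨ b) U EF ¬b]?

6

Sat(p ∨ b) = {t1, t3, t4}
Sat(¬b) = {t0, t1, t2, t3, t5, t6}
EF ¬b: least fixpoint, start Z0 = {t0, t1, t2, t3, t5, t6}, add states with some successor in Z. Already a fixed point.
Sat(EF ¬b) = {t0, t1, t2, t3, t5, t6}
A[(p ∨ b) U EF ¬b]: least fixpoint, start Z0 = Sat(EF ¬b) = {t0, t1, t2, t3, t5, t6}, add states in Sat(p ∨ b) with every successor in Z. Already a fixed point.
Sat(A[(p ∨ b) U EF ¬b]) = {t0, t1, t2, t3, t5, t6}
|Sat(A[(p ∨ b) U EF ¬b])| = |{t0, t1, t2, t3, t5, t6}| = 6.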